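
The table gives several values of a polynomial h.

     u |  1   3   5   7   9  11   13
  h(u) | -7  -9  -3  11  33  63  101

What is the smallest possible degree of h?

2

Forward differences of the values at u = 1, 3, 5, 7, 9, 11, 13:
  h  : -7  -9  -3  11  33  63  101
  Δ  : -2  6  14  22  30  38
  Δ^2: 8  8  8  8  8
  Δ^3: 0  0  0  0
  Δ^4: 0  0  0
  Δ^5: 0  0
  Δ^6: 0
The second differences are constant (8) and nonzero, while all higher differences vanish, so the minimal degree is 2.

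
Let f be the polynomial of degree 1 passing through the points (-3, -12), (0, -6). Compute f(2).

Using the Lagrange interpolation formula with nodes -3, 0:
  L_0(s) = s / -3
  L_1(s) = (s + 3) / 3
Then f(s) = -12·L_0(s) - 6·L_1(s).
Expanding and collecting terms gives f(s) = 2s - 6.
Evaluating at s = 2: f(2) = -2.

-2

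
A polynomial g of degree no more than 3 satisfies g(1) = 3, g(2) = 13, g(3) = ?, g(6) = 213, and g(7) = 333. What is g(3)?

33

The 4 known points determine the degree-3 polynomial uniquely.
Write g(t) = at^3 + bt^2 + ct + d. Substituting each data point gives a linear system:
  a + b + c + d = 3
  8a + 4b + 2c + d = 13
  216a + 36b + 6c + d = 213
  343a + 49b + 7c + d = 333
Solving the system yields a = 1, b = -1, c = 6, d = -3.
So g(t) = t³ - t² + 6t - 3.
Then g(3) = 33.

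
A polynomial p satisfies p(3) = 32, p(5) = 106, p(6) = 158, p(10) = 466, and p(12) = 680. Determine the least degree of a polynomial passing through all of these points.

2

Divided differences on the nodes 3, 5, 6, 10, 12:
  order 0: 32  106  158  466  680
  order 1: 37  52  77  107
  order 2: 5  5  5
  order 3: 0  0
  order 4: 0
The order-2 divided differences are all 5 (nonzero) and every higher order vanishes, so the data lies on a polynomial of degree exactly 2.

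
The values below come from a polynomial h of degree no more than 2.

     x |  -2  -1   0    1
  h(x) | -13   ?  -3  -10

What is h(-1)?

-4

The 3 known points determine the degree-2 polynomial uniquely.
Write h(x) = ax^2 + bx + c. Substituting each data point gives a linear system:
  4a - 2b + c = -13
  c = -3
  a + b + c = -10
Solving the system yields a = -4, b = -3, c = -3.
So h(x) = -4x² - 3x - 3.
Then h(-1) = -4.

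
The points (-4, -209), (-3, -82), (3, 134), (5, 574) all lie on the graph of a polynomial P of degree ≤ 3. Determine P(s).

P(s) = 4s^3 + 3s^2 - 1

Write P(s) = as^3 + bs^2 + cs + d. Substituting each data point gives a linear system:
  -64a + 16b - 4c + d = -209
  -27a + 9b - 3c + d = -82
  27a + 9b + 3c + d = 134
  125a + 25b + 5c + d = 574
Solving the system yields a = 4, b = 3, c = 0, d = -1.
So P(s) = 4s³ + 3s² - 1.
Check: P(3) = 134. ✓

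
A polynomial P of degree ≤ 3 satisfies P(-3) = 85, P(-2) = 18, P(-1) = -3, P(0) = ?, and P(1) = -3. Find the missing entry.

-2

On equispaced nodes a degree-3 polynomial has vanishing fourth forward difference, so
  P(-3) - 4·P(-2) + 6·P(-1) - 4·P(0) + P(1) = 0.
Substituting the known values and solving for P(0):
  -4·P(0) = 8
  P(0) = -2.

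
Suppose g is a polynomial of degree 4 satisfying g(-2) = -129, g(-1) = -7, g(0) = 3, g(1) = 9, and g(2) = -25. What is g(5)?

Using the Lagrange interpolation formula with nodes -2, -1, 0, 1, 2:
  L_0(t) = (t + 1)t(t - 1)(t - 2) / 24
  L_1(t) = (t + 2)t(t - 1)(t - 2) / -6
  L_2(t) = (t + 2)(t + 1)(t - 1)(t - 2) / 4
  L_3(t) = (t + 2)(t + 1)t(t - 2) / -6
  L_4(t) = (t + 2)(t + 1)t(t - 1) / 24
Then g(t) = -129·L_0(t) - 7·L_1(t) + 3·L_2(t) + 9·L_3(t) - 25·L_4(t).
Expanding and collecting terms gives g(t) = -6t^4 + 6t^3 + 4t^2 + 2t + 3.
Evaluating at t = 5: g(5) = -2887.

-2887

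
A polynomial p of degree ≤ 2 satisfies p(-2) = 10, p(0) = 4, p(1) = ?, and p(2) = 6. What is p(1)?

The 3 known points determine the degree-2 polynomial uniquely.
Write p(x) = ax^2 + bx + c. Substituting each data point gives a linear system:
  4a - 2b + c = 10
  c = 4
  4a + 2b + c = 6
Solving the system yields a = 1, b = -1, c = 4.
So p(x) = x^2 - x + 4.
Then p(1) = 4.

4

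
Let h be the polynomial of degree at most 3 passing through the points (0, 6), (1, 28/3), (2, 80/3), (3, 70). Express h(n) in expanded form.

Write h(n) = an^3 + bn^2 + cn + d. Substituting each data point gives a linear system:
  d = 6
  a + b + c + d = 28/3
  8a + 4b + 2c + d = 80/3
  27a + 9b + 3c + d = 70
Solving the system yields a = 2, b = 1, c = 1/3, d = 6.
So h(n) = 2n³ + n² + (1/3)n + 6.
Check: h(1) = 28/3. ✓

h(n) = 2n^3 + n^2 + (1/3)n + 6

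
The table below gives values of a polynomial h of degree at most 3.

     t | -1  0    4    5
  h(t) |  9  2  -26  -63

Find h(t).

Using the Lagrange interpolation formula with nodes -1, 0, 4, 5:
  L_0(t) = t(t - 4)(t - 5) / -30
  L_1(t) = (t + 1)(t - 4)(t - 5) / 20
  L_2(t) = (t + 1)t(t - 5) / -20
  L_3(t) = (t + 1)t(t - 4) / 30
Then h(t) = 9·L_0(t) + 2·L_1(t) - 26·L_2(t) - 63·L_3(t).
Expanding and collecting terms gives h(t) = -t^3 + 3t^2 - 3t + 2.
Check: h(5) = -63. ✓

h(t) = -t^3 + 3t^2 - 3t + 2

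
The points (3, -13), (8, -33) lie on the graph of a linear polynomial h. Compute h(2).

-9

Using the Lagrange interpolation formula with nodes 3, 8:
  L_0(x) = (x - 8) / -5
  L_1(x) = (x - 3) / 5
Then h(x) = -13·L_0(x) - 33·L_1(x).
Expanding and collecting terms gives h(x) = -4x - 1.
Evaluating at x = 2: h(2) = -9.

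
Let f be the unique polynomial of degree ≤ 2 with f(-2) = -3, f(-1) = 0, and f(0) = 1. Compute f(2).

-3

Write f(u) = au^2 + bu + c. Substituting each data point gives a linear system:
  4a - 2b + c = -3
  a - b + c = 0
  c = 1
Solving the system yields a = -1, b = 0, c = 1.
So f(u) = -u^2 + 1.
Then f(2) = -3.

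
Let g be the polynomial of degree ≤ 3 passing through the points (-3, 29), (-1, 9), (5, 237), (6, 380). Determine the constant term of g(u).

2

Write g(u) = au^3 + bu^2 + cu + d. Substituting each data point gives a linear system:
  -27a + 9b - 3c + d = 29
  -a + b - c + d = 9
  125a + 25b + 5c + d = 237
  216a + 36b + 6c + d = 380
Solving the system yields a = 1, b = 5, c = -3, d = 2.
So g(u) = u³ + 5u² - 3u + 2.
The constant term is 2.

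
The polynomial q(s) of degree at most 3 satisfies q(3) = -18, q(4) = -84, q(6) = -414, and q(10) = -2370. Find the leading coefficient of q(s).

-3

Write q(s) = as^3 + bs^2 + cs + d. Substituting each data point gives a linear system:
  27a + 9b + 3c + d = -18
  64a + 16b + 4c + d = -84
  216a + 36b + 6c + d = -414
  1000a + 100b + 10c + d = -2370
Solving the system yields a = -3, b = 6, c = 3, d = 0.
So q(s) = -3s³ + 6s² + 3s.
The leading coefficient is -3.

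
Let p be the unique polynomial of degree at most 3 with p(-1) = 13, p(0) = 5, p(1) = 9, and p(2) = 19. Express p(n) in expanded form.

p(n) = -n^3 + 6n^2 - n + 5

Write p(n) = an^3 + bn^2 + cn + d. Substituting each data point gives a linear system:
  -a + b - c + d = 13
  d = 5
  a + b + c + d = 9
  8a + 4b + 2c + d = 19
Solving the system yields a = -1, b = 6, c = -1, d = 5.
So p(n) = -n^3 + 6n^2 - n + 5.
Check: p(0) = 5. ✓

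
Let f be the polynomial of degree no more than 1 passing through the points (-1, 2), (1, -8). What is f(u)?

Write f(u) = au + b. Substituting each data point gives a linear system:
  -a + b = 2
  a + b = -8
Solving the system yields a = -5, b = -3.
So f(u) = -5u - 3.
Check: f(1) = -8. ✓

f(u) = -5u - 3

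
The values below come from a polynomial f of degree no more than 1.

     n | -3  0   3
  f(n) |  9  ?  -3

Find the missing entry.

On equispaced nodes a degree-1 polynomial has vanishing second forward difference, so
  f(-3) - 2·f(0) + f(3) = 0.
Substituting the known values and solving for f(0):
  -2·f(0) = -6
  f(0) = 3.

3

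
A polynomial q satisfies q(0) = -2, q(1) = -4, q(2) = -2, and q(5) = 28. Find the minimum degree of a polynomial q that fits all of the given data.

2

Divided differences on the nodes 0, 1, 2, 5:
  order 0: -2  -4  -2  28
  order 1: -2  2  10
  order 2: 2  2
  order 3: 0
The order-2 divided differences are all 2 (nonzero) and every higher order vanishes, so the data lies on a polynomial of degree exactly 2.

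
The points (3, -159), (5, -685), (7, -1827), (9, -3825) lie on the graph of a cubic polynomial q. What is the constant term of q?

Write q(t) = at^3 + bt^2 + ct + d. Substituting each data point gives a linear system:
  27a + 9b + 3c + d = -159
  125a + 25b + 5c + d = -685
  343a + 49b + 7c + d = -1827
  729a + 81b + 9c + d = -3825
Solving the system yields a = -5, b = -2, c = -2, d = 0.
So q(t) = -5t^3 - 2t^2 - 2t.
The constant term is 0.

0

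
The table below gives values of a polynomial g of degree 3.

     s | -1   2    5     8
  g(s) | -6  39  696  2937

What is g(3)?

Write g(s) = as^3 + bs^2 + cs + d. Substituting each data point gives a linear system:
  -a + b - c + d = -6
  8a + 4b + 2c + d = 39
  125a + 25b + 5c + d = 696
  512a + 64b + 8c + d = 2937
Solving the system yields a = 6, b = -2, c = -1, d = 1.
So g(s) = 6s^3 - 2s^2 - s + 1.
Then g(3) = 142.

142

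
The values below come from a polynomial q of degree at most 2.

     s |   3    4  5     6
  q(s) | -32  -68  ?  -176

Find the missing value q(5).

-116

On equispaced nodes a degree-2 polynomial has vanishing third forward difference, so
  - q(3) + 3·q(4) - 3·q(5) + q(6) = 0.
Substituting the known values and solving for q(5):
  -3·q(5) = 348
  q(5) = -116.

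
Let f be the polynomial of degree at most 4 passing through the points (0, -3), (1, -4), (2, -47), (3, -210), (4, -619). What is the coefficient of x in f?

6

Write f(x) = ax^4 + bx^3 + cx^2 + dx + e. Substituting each data point gives a linear system:
  e = -3
  a + b + c + d + e = -4
  16a + 8b + 4c + 2d + e = -47
  81a + 27b + 9c + 3d + e = -210
  256a + 64b + 16c + 4d + e = -619
Solving the system yields a = -2, b = -1, c = -4, d = 6, e = -3.
So f(x) = -2x^4 - x^3 - 4x^2 + 6x - 3.
The coefficient of x is 6.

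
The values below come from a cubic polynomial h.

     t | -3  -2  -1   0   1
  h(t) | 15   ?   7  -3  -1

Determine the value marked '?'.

The 4 known points determine the degree-3 polynomial uniquely.
Write h(t) = at^3 + bt^2 + ct + d. Substituting each data point gives a linear system:
  -27a + 9b - 3c + d = 15
  -a + b - c + d = 7
  d = -3
  a + b + c + d = -1
Solving the system yields a = 2, b = 6, c = -6, d = -3.
So h(t) = 2t^3 + 6t^2 - 6t - 3.
Then h(-2) = 17.

17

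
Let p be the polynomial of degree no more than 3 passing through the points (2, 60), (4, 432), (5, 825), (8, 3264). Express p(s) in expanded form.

Write p(s) = as^3 + bs^2 + cs + d. Substituting each data point gives a linear system:
  8a + 4b + 2c + d = 60
  64a + 16b + 4c + d = 432
  125a + 25b + 5c + d = 825
  512a + 64b + 8c + d = 3264
Solving the system yields a = 6, b = 3, c = 0, d = 0.
So p(s) = 6s^3 + 3s^2.
Check: p(4) = 432. ✓

p(s) = 6s^3 + 3s^2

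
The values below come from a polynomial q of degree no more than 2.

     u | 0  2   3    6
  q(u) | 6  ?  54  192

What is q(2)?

28

The 3 known points determine the degree-2 polynomial uniquely.
Write q(u) = au^2 + bu + c. Substituting each data point gives a linear system:
  c = 6
  9a + 3b + c = 54
  36a + 6b + c = 192
Solving the system yields a = 5, b = 1, c = 6.
So q(u) = 5u^2 + u + 6.
Then q(2) = 28.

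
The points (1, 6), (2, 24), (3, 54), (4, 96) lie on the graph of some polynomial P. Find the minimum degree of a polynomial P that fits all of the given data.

2

Forward differences of the values at u = 1, 2, 3, 4:
  P  : 6  24  54  96
  Δ  : 18  30  42
  Δ^2: 12  12
  Δ^3: 0
The second differences are constant (12) and nonzero, while all higher differences vanish, so the minimal degree is 2.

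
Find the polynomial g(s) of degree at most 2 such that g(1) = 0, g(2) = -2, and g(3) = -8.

Using the Lagrange interpolation formula with nodes 1, 2, 3:
  L_0(s) = (s - 2)(s - 3) / 2
  L_1(s) = (s - 1)(s - 3) / -1
  L_2(s) = (s - 1)(s - 2) / 2
Then g(s) = 0·L_0(s) - 2·L_1(s) - 8·L_2(s).
Expanding and collecting terms gives g(s) = -2s² + 4s - 2.
Check: g(3) = -8. ✓

g(s) = -2s^2 + 4s - 2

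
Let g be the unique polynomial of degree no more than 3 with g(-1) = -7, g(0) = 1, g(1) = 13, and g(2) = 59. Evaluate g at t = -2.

Write g(t) = at^3 + bt^2 + ct + d. Substituting each data point gives a linear system:
  -a + b - c + d = -7
  d = 1
  a + b + c + d = 13
  8a + 4b + 2c + d = 59
Solving the system yields a = 5, b = 2, c = 5, d = 1.
So g(t) = 5t^3 + 2t^2 + 5t + 1.
Then g(-2) = -41.

-41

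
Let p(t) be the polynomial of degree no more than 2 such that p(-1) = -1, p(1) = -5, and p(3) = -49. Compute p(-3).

Forward differences of the values at t = -1, 1, 3:
  p  : -1  -5  -49
  Δ  : -4  -44
  Δ^2: -40
The second differences are constant, confirming degree 2.
Interpolating (Newton forward form) and evaluating at t = -3 gives p(-3) = -37.

-37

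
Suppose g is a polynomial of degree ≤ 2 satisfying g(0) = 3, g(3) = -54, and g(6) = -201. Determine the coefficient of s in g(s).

Write g(s) = as^2 + bs + c. Substituting each data point gives a linear system:
  c = 3
  9a + 3b + c = -54
  36a + 6b + c = -201
Solving the system yields a = -5, b = -4, c = 3.
So g(s) = -5s² - 4s + 3.
The coefficient of s is -4.

-4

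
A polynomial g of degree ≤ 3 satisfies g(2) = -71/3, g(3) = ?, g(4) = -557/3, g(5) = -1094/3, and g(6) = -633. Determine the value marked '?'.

-78

The 4 known points determine the degree-3 polynomial uniquely.
Write g(x) = ax^3 + bx^2 + cx + d. Substituting each data point gives a linear system:
  8a + 4b + 2c + d = -71/3
  64a + 16b + 4c + d = -557/3
  125a + 25b + 5c + d = -1094/3
  216a + 36b + 6c + d = -633
Solving the system yields a = -3, b = 1/3, c = 1, d = -3.
So g(x) = -3x³ + (1/3)x² + x - 3.
Then g(3) = -78.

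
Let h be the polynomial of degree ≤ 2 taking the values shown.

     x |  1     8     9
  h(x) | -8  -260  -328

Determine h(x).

Write h(x) = ax^2 + bx + c. Substituting each data point gives a linear system:
  a + b + c = -8
  64a + 8b + c = -260
  81a + 9b + c = -328
Solving the system yields a = -4, b = 0, c = -4.
So h(x) = -4x^2 - 4.
Check: h(8) = -260. ✓

h(x) = -4x^2 - 4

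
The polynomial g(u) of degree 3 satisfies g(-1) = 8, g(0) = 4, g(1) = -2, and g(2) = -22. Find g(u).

g(u) = -2u^3 - u^2 - 3u + 4

Using the Lagrange interpolation formula with nodes -1, 0, 1, 2:
  L_0(u) = u(u - 1)(u - 2) / -6
  L_1(u) = (u + 1)(u - 1)(u - 2) / 2
  L_2(u) = (u + 1)u(u - 2) / -2
  L_3(u) = (u + 1)u(u - 1) / 6
Then g(u) = 8·L_0(u) + 4·L_1(u) - 2·L_2(u) - 22·L_3(u).
Expanding and collecting terms gives g(u) = -2u^3 - u^2 - 3u + 4.
Check: g(2) = -22. ✓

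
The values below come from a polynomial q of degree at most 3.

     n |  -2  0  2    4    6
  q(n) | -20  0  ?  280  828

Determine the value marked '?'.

The 4 known points determine the degree-3 polynomial uniquely.
Write q(n) = an^3 + bn^2 + cn + d. Substituting each data point gives a linear system:
  -8a + 4b - 2c + d = -20
  d = 0
  64a + 16b + 4c + d = 280
  216a + 36b + 6c + d = 828
Solving the system yields a = 3, b = 4, c = 6, d = 0.
So q(n) = 3n^3 + 4n^2 + 6n.
Then q(2) = 52.

52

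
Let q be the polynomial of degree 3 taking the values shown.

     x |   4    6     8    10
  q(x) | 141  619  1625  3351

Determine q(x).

Write q(x) = ax^3 + bx^2 + cx + d. Substituting each data point gives a linear system:
  64a + 16b + 4c + d = 141
  216a + 36b + 6c + d = 619
  512a + 64b + 8c + d = 1625
  1000a + 100b + 10c + d = 3351
Solving the system yields a = 4, b = -6, c = -5, d = 1.
So q(x) = 4x³ - 6x² - 5x + 1.
Check: q(6) = 619. ✓

q(x) = 4x^3 - 6x^2 - 5x + 1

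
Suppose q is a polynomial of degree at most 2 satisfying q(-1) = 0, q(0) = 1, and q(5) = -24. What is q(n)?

q(n) = -n^2 + 1

Using the Lagrange interpolation formula with nodes -1, 0, 5:
  L_0(n) = n(n - 5) / 6
  L_1(n) = (n + 1)(n - 5) / -5
  L_2(n) = (n + 1)n / 30
Then q(n) = 0·L_0(n) + 1·L_1(n) - 24·L_2(n).
Expanding and collecting terms gives q(n) = -n^2 + 1.
Check: q(-1) = 0. ✓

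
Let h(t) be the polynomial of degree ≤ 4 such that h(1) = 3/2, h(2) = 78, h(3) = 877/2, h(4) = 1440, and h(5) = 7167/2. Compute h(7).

Forward differences of the values at t = 1, 2, 3, 4, 5:
  h  : 3/2  78  877/2  1440  7167/2
  Δ  : 153/2  721/2  2003/2  4287/2
  Δ^2: 284  641  1142
  Δ^3: 357  501
  Δ^4: 144
The fourth differences are constant, confirming degree 4.
Interpolating (Newton forward form) and evaluating at t = 7 gives h(7) = 28041/2.

28041/2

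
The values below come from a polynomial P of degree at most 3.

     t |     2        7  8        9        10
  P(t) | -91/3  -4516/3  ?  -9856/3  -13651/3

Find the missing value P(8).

The 4 known points determine the degree-3 polynomial uniquely.
Write P(t) = at^3 + bt^2 + ct + d. Substituting each data point gives a linear system:
  8a + 4b + 2c + d = -91/3
  343a + 49b + 7c + d = -4516/3
  729a + 81b + 9c + d = -9856/3
  1000a + 100b + 10c + d = -13651/3
Solving the system yields a = -5, b = 5, c = -5, d = -1/3.
So P(t) = -5t³ + 5t² - 5t - 1/3.
Then P(8) = -6841/3.

-6841/3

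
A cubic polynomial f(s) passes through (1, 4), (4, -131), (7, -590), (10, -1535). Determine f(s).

f(s) = -s^3 - 6s^2 + 6s + 5

Write f(s) = as^3 + bs^2 + cs + d. Substituting each data point gives a linear system:
  a + b + c + d = 4
  64a + 16b + 4c + d = -131
  343a + 49b + 7c + d = -590
  1000a + 100b + 10c + d = -1535
Solving the system yields a = -1, b = -6, c = 6, d = 5.
So f(s) = -s³ - 6s² + 6s + 5.
Check: f(10) = -1535. ✓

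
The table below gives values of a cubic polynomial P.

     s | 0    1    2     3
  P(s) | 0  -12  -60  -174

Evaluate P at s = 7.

-1890

Using the Lagrange interpolation formula with nodes 0, 1, 2, 3:
  L_0(s) = (s - 1)(s - 2)(s - 3) / -6
  L_1(s) = s(s - 2)(s - 3) / 2
  L_2(s) = s(s - 1)(s - 3) / -2
  L_3(s) = s(s - 1)(s - 2) / 6
Then P(s) = 0·L_0(s) - 12·L_1(s) - 60·L_2(s) - 174·L_3(s).
Expanding and collecting terms gives P(s) = -5s^3 - 3s^2 - 4s.
Evaluating at s = 7: P(7) = -1890.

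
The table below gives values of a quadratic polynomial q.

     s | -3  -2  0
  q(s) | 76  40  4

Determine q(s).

q(s) = 6s^2 - 6s + 4

Write q(s) = as^2 + bs + c. Substituting each data point gives a linear system:
  9a - 3b + c = 76
  4a - 2b + c = 40
  c = 4
Solving the system yields a = 6, b = -6, c = 4.
So q(s) = 6s^2 - 6s + 4.
Check: q(-2) = 40. ✓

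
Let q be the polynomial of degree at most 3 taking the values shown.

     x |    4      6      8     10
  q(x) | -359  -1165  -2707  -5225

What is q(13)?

Forward differences of the values at x = 4, 6, 8, 10:
  q  : -359  -1165  -2707  -5225
  Δ  : -806  -1542  -2518
  Δ^2: -736  -976
  Δ^3: -240
The third differences are constant, confirming degree 3.
Interpolating (Newton forward form) and evaluating at x = 13 gives q(13) = -11357.

-11357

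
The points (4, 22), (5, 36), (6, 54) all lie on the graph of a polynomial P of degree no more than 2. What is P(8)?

102

Forward differences of the values at t = 4, 5, 6:
  P  : 22  36  54
  Δ  : 14  18
  Δ^2: 4
The second differences are constant, confirming degree 2.
Interpolating (Newton forward form) and evaluating at t = 8 gives P(8) = 102.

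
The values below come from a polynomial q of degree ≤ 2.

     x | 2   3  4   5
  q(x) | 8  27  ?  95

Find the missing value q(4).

56

The 3 known points determine the degree-2 polynomial uniquely.
Write q(x) = ax^2 + bx + c. Substituting each data point gives a linear system:
  4a + 2b + c = 8
  9a + 3b + c = 27
  25a + 5b + c = 95
Solving the system yields a = 5, b = -6, c = 0.
So q(x) = 5x² - 6x.
Then q(4) = 56.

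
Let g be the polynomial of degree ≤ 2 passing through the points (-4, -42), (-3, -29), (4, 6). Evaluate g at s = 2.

Write g(s) = as^2 + bs + c. Substituting each data point gives a linear system:
  16a - 4b + c = -42
  9a - 3b + c = -29
  16a + 4b + c = 6
Solving the system yields a = -1, b = 6, c = -2.
So g(s) = -s^2 + 6s - 2.
Then g(2) = 6.

6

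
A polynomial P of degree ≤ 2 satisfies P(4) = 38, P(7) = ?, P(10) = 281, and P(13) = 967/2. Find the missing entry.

265/2

On equispaced nodes a degree-2 polynomial has vanishing third forward difference, so
  - P(4) + 3·P(7) - 3·P(10) + P(13) = 0.
Substituting the known values and solving for P(7):
  3·P(7) = 795/2
  P(7) = 265/2.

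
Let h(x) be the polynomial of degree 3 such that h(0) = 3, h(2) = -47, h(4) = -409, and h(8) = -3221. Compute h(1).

-1

Using the Lagrange interpolation formula with nodes 0, 2, 4, 8:
  L_0(x) = (x - 2)(x - 4)(x - 8) / -64
  L_1(x) = x(x - 4)(x - 8) / 24
  L_2(x) = x(x - 2)(x - 8) / -32
  L_3(x) = x(x - 2)(x - 4) / 192
Then h(x) = 3·L_0(x) - 47·L_1(x) - 409·L_2(x) - 3221·L_3(x).
Expanding and collecting terms gives h(x) = -6x³ - 3x² + 5x + 3.
Evaluating at x = 1: h(1) = -1.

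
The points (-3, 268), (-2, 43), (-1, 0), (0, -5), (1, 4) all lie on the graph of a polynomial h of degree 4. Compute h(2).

Using the Lagrange interpolation formula with nodes -3, -2, -1, 0, 1:
  L_0(t) = (t + 2)(t + 1)t(t - 1) / 24
  L_1(t) = (t + 3)(t + 1)t(t - 1) / -6
  L_2(t) = (t + 3)(t + 2)t(t - 1) / 4
  L_3(t) = (t + 3)(t + 2)(t + 1)(t - 1) / -6
  L_4(t) = (t + 3)(t + 2)(t + 1)t / 24
Then h(t) = 268·L_0(t) + 43·L_1(t) + 0·L_2(t) - 5·L_3(t) + 4·L_4(t).
Expanding and collecting terms gives h(t) = 5t⁴ + 6t³ + 2t² - 4t - 5.
Evaluating at t = 2: h(2) = 123.

123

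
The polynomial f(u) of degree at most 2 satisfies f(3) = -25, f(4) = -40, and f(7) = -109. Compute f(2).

-14

Using the Lagrange interpolation formula with nodes 3, 4, 7:
  L_0(u) = (u - 4)(u - 7) / 4
  L_1(u) = (u - 3)(u - 7) / -3
  L_2(u) = (u - 3)(u - 4) / 12
Then f(u) = -25·L_0(u) - 40·L_1(u) - 109·L_2(u).
Expanding and collecting terms gives f(u) = -2u^2 - u - 4.
Evaluating at u = 2: f(2) = -14.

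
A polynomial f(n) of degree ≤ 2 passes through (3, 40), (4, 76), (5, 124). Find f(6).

184

Write f(n) = an^2 + bn + c. Substituting each data point gives a linear system:
  9a + 3b + c = 40
  16a + 4b + c = 76
  25a + 5b + c = 124
Solving the system yields a = 6, b = -6, c = 4.
So f(n) = 6n² - 6n + 4.
Then f(6) = 184.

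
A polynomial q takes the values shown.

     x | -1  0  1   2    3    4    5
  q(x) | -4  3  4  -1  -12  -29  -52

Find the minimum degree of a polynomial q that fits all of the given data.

2

Forward differences of the values at x = -1, 0, 1, 2, 3, 4, 5:
  q  : -4  3  4  -1  -12  -29  -52
  Δ  : 7  1  -5  -11  -17  -23
  Δ^2: -6  -6  -6  -6  -6
  Δ^3: 0  0  0  0
  Δ^4: 0  0  0
  Δ^5: 0  0
  Δ^6: 0
The second differences are constant (-6) and nonzero, while all higher differences vanish, so the minimal degree is 2.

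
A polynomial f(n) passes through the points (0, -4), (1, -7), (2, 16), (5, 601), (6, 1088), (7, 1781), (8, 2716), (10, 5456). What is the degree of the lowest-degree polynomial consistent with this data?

3

Divided differences on the nodes 0, 1, 2, 5, 6, 7, 8, 10:
  order 0: -4  -7  16  601  1088  1781  2716  5456
  order 1: -3  23  195  487  693  935  1370
  order 2: 13  43  73  103  121  145
  order 3: 6  6  6  6  6
  order 4: 0  0  0  0
  order 5: 0  0  0
  order 6: 0  0
  order 7: 0
The order-3 divided differences are all 6 (nonzero) and every higher order vanishes, so the data lies on a polynomial of degree exactly 3.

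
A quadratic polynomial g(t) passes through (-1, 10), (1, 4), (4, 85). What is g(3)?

Write g(t) = at^2 + bt + c. Substituting each data point gives a linear system:
  a - b + c = 10
  a + b + c = 4
  16a + 4b + c = 85
Solving the system yields a = 6, b = -3, c = 1.
So g(t) = 6t^2 - 3t + 1.
Then g(3) = 46.

46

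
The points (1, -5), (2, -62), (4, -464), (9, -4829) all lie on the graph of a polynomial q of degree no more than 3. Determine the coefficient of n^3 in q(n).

Write q(n) = an^3 + bn^2 + cn + d. Substituting each data point gives a linear system:
  a + b + c + d = -5
  8a + 4b + 2c + d = -62
  64a + 16b + 4c + d = -464
  729a + 81b + 9c + d = -4829
Solving the system yields a = -6, b = -6, c = 3, d = 4.
So q(n) = -6n^3 - 6n^2 + 3n + 4.
The leading coefficient is -6.

-6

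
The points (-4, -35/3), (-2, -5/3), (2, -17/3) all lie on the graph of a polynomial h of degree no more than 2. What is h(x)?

h(x) = -x^2 - x + 1/3

Using the Lagrange interpolation formula with nodes -4, -2, 2:
  L_0(x) = (x + 2)(x - 2) / 12
  L_1(x) = (x + 4)(x - 2) / -8
  L_2(x) = (x + 4)(x + 2) / 24
Then h(x) = -35/3·L_0(x) - 5/3·L_1(x) - 17/3·L_2(x).
Expanding and collecting terms gives h(x) = -x^2 - x + 1/3.
Check: h(2) = -17/3. ✓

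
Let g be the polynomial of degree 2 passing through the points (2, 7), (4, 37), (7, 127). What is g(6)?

Using the Lagrange interpolation formula with nodes 2, 4, 7:
  L_0(t) = (t - 4)(t - 7) / 10
  L_1(t) = (t - 2)(t - 7) / -6
  L_2(t) = (t - 2)(t - 4) / 15
Then g(t) = 7·L_0(t) + 37·L_1(t) + 127·L_2(t).
Expanding and collecting terms gives g(t) = 3t² - 3t + 1.
Evaluating at t = 6: g(6) = 91.

91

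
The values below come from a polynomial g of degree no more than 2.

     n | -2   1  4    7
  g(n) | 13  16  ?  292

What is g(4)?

109

On equispaced nodes a degree-2 polynomial has vanishing third forward difference, so
  - g(-2) + 3·g(1) - 3·g(4) + g(7) = 0.
Substituting the known values and solving for g(4):
  -3·g(4) = -327
  g(4) = 109.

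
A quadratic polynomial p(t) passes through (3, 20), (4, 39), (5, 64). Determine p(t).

p(t) = 3t^2 - 2t - 1

Write p(t) = at^2 + bt + c. Substituting each data point gives a linear system:
  9a + 3b + c = 20
  16a + 4b + c = 39
  25a + 5b + c = 64
Solving the system yields a = 3, b = -2, c = -1.
So p(t) = 3t^2 - 2t - 1.
Check: p(3) = 20. ✓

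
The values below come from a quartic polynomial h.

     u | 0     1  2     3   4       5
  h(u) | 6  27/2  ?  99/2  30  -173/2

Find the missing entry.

The 5 known points determine the degree-4 polynomial uniquely.
Write h(u) = au^4 + bu^3 + cu^2 + du + e. Substituting each data point gives a linear system:
  e = 6
  a + b + c + d + e = 27/2
  81a + 27b + 9c + 3d + e = 99/2
  256a + 64b + 16c + 4d + e = 30
  625a + 125b + 25c + 5d + e = -173/2
Solving the system yields a = -1, b = 4, c = 1/2, d = 4, e = 6.
So h(u) = -u⁴ + 4u³ + (1/2)u² + 4u + 6.
Then h(2) = 32.

32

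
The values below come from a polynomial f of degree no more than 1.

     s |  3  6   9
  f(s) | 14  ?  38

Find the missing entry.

The 2 known points determine the degree-1 polynomial uniquely.
Write f(s) = as + b. Substituting each data point gives a linear system:
  3a + b = 14
  9a + b = 38
Solving the system yields a = 4, b = 2.
So f(s) = 4s + 2.
Then f(6) = 26.

26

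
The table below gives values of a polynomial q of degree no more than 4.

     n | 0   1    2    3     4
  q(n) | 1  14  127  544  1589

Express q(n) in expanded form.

Using the Lagrange interpolation formula with nodes 0, 1, 2, 3, 4:
  L_0(n) = (n - 1)(n - 2)(n - 3)(n - 4) / 24
  L_1(n) = n(n - 2)(n - 3)(n - 4) / -6
  L_2(n) = n(n - 1)(n - 3)(n - 4) / 4
  L_3(n) = n(n - 1)(n - 2)(n - 4) / -6
  L_4(n) = n(n - 1)(n - 2)(n - 3) / 24
Then q(n) = 1·L_0(n) + 14·L_1(n) + 127·L_2(n) + 544·L_3(n) + 1589·L_4(n).
Expanding and collecting terms gives q(n) = 5n^4 + 4n^3 + 3n^2 + n + 1.
Check: q(1) = 14. ✓

q(n) = 5n^4 + 4n^3 + 3n^2 + n + 1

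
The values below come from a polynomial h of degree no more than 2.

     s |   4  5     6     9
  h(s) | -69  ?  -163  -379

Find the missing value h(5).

The 3 known points determine the degree-2 polynomial uniquely.
Write h(s) = as^2 + bs + c. Substituting each data point gives a linear system:
  16a + 4b + c = -69
  36a + 6b + c = -163
  81a + 9b + c = -379
Solving the system yields a = -5, b = 3, c = -1.
So h(s) = -5s^2 + 3s - 1.
Then h(5) = -111.

-111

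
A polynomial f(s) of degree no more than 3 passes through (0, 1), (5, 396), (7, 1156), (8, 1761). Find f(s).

f(s) = 4s^3 - 5s^2 + 4s + 1

Using the Lagrange interpolation formula with nodes 0, 5, 7, 8:
  L_0(s) = (s - 5)(s - 7)(s - 8) / -280
  L_1(s) = s(s - 7)(s - 8) / 30
  L_2(s) = s(s - 5)(s - 8) / -14
  L_3(s) = s(s - 5)(s - 7) / 24
Then f(s) = 1·L_0(s) + 396·L_1(s) + 1156·L_2(s) + 1761·L_3(s).
Expanding and collecting terms gives f(s) = 4s^3 - 5s^2 + 4s + 1.
Check: f(8) = 1761. ✓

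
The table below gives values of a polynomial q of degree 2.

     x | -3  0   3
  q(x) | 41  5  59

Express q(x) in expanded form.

q(x) = 5x^2 + 3x + 5

Write q(x) = ax^2 + bx + c. Substituting each data point gives a linear system:
  9a - 3b + c = 41
  c = 5
  9a + 3b + c = 59
Solving the system yields a = 5, b = 3, c = 5.
So q(x) = 5x² + 3x + 5.
Check: q(-3) = 41. ✓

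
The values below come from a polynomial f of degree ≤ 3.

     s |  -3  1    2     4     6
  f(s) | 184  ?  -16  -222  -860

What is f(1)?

0

The 4 known points determine the degree-3 polynomial uniquely.
Write f(s) = as^3 + bs^2 + cs + d. Substituting each data point gives a linear system:
  -27a + 9b - 3c + d = 184
  8a + 4b + 2c + d = -16
  64a + 16b + 4c + d = -222
  216a + 36b + 6c + d = -860
Solving the system yields a = -5, b = 6, c = 1, d = -2.
So f(s) = -5s^3 + 6s^2 + s - 2.
Then f(1) = 0.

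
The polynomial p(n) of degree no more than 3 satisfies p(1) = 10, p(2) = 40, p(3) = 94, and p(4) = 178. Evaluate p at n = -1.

-2

Write p(n) = an^3 + bn^2 + cn + d. Substituting each data point gives a linear system:
  a + b + c + d = 10
  8a + 4b + 2c + d = 40
  27a + 9b + 3c + d = 94
  64a + 16b + 4c + d = 178
Solving the system yields a = 1, b = 6, c = 5, d = -2.
So p(n) = n³ + 6n² + 5n - 2.
Then p(-1) = -2.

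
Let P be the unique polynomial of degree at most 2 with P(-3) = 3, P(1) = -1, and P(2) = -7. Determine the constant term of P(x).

Write P(x) = ax^2 + bx + c. Substituting each data point gives a linear system:
  9a - 3b + c = 3
  a + b + c = -1
  4a + 2b + c = -7
Solving the system yields a = -1, b = -3, c = 3.
So P(x) = -x^2 - 3x + 3.
The constant term is 3.

3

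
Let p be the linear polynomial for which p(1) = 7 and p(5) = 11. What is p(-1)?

5

Write p(t) = at + b. Substituting each data point gives a linear system:
  a + b = 7
  5a + b = 11
Solving the system yields a = 1, b = 6.
So p(t) = t + 6.
Then p(-1) = 5.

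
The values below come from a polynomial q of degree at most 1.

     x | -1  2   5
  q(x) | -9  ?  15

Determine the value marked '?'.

The 2 known points determine the degree-1 polynomial uniquely.
Write q(x) = ax + b. Substituting each data point gives a linear system:
  -a + b = -9
  5a + b = 15
Solving the system yields a = 4, b = -5.
So q(x) = 4x - 5.
Then q(2) = 3.

3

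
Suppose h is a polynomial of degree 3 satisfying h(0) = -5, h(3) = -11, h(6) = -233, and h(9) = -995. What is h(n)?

h(n) = -2n^3 + 6n^2 - 2n - 5

Write h(n) = an^3 + bn^2 + cn + d. Substituting each data point gives a linear system:
  d = -5
  27a + 9b + 3c + d = -11
  216a + 36b + 6c + d = -233
  729a + 81b + 9c + d = -995
Solving the system yields a = -2, b = 6, c = -2, d = -5.
So h(n) = -2n^3 + 6n^2 - 2n - 5.
Check: h(3) = -11. ✓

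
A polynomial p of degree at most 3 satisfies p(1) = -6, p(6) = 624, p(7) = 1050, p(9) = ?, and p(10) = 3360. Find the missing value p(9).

2394

The 4 known points determine the degree-3 polynomial uniquely.
Write p(x) = ax^3 + bx^2 + cx + d. Substituting each data point gives a linear system:
  a + b + c + d = -6
  216a + 36b + 6c + d = 624
  343a + 49b + 7c + d = 1050
  1000a + 100b + 10c + d = 3360
Solving the system yields a = 4, b = -6, c = -4, d = 0.
So p(x) = 4x^3 - 6x^2 - 4x.
Then p(9) = 2394.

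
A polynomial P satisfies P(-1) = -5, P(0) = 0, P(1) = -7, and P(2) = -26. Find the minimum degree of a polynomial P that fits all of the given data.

2

Forward differences of the values at s = -1, 0, 1, 2:
  P  : -5  0  -7  -26
  Δ  : 5  -7  -19
  Δ^2: -12  -12
  Δ^3: 0
The second differences are constant (-12) and nonzero, while all higher differences vanish, so the minimal degree is 2.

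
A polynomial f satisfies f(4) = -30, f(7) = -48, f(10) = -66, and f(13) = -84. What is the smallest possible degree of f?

Forward differences of the values at x = 4, 7, 10, 13:
  f  : -30  -48  -66  -84
  Δ  : -18  -18  -18
  Δ^2: 0  0
  Δ^3: 0
The first differences are constant (-18) and nonzero, while all higher differences vanish, so the minimal degree is 1.

1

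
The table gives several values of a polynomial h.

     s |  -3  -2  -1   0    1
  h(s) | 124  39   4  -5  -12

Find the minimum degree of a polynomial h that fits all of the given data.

3

Forward differences of the values at s = -3, -2, -1, 0, 1:
  h  : 124  39  4  -5  -12
  Δ  : -85  -35  -9  -7
  Δ^2: 50  26  2
  Δ^3: -24  -24
  Δ^4: 0
The third differences are constant (-24) and nonzero, while all higher differences vanish, so the minimal degree is 3.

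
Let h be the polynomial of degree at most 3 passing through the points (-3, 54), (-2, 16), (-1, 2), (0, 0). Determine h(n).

h(n) = -2n^3

Write h(n) = an^3 + bn^2 + cn + d. Substituting each data point gives a linear system:
  -27a + 9b - 3c + d = 54
  -8a + 4b - 2c + d = 16
  -a + b - c + d = 2
  d = 0
Solving the system yields a = -2, b = 0, c = 0, d = 0.
So h(n) = -2n^3.
Check: h(-1) = 2. ✓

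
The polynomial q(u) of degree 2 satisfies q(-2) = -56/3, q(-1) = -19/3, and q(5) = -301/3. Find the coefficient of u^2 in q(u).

Write q(u) = au^2 + bu + c. Substituting each data point gives a linear system:
  4a - 2b + c = -56/3
  a - b + c = -19/3
  25a + 5b + c = -301/3
Solving the system yields a = -4, b = 1/3, c = -2.
So q(u) = -4u^2 + (1/3)u - 2.
The leading coefficient is -4.

-4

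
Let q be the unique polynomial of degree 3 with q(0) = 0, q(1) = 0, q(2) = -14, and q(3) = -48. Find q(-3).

-24

Using the Lagrange interpolation formula with nodes 0, 1, 2, 3:
  L_0(u) = (u - 1)(u - 2)(u - 3) / -6
  L_1(u) = u(u - 2)(u - 3) / 2
  L_2(u) = u(u - 1)(u - 3) / -2
  L_3(u) = u(u - 1)(u - 2) / 6
Then q(u) = 0·L_0(u) + 0·L_1(u) - 14·L_2(u) - 48·L_3(u).
Expanding and collecting terms gives q(u) = -u^3 - 4u^2 + 5u.
Evaluating at u = -3: q(-3) = -24.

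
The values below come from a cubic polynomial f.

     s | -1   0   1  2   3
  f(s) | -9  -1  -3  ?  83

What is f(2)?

15

The 4 known points determine the degree-3 polynomial uniquely.
Write f(s) = as^3 + bs^2 + cs + d. Substituting each data point gives a linear system:
  -a + b - c + d = -9
  d = -1
  a + b + c + d = -3
  27a + 9b + 3c + d = 83
Solving the system yields a = 5, b = -5, c = -2, d = -1.
So f(s) = 5s^3 - 5s^2 - 2s - 1.
Then f(2) = 15.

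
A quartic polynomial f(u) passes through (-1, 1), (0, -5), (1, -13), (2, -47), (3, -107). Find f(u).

f(u) = u^4 - 6u^3 - 2u^2 - u - 5

Write f(u) = au^4 + bu^3 + cu^2 + du + e. Substituting each data point gives a linear system:
  a - b + c - d + e = 1
  e = -5
  a + b + c + d + e = -13
  16a + 8b + 4c + 2d + e = -47
  81a + 27b + 9c + 3d + e = -107
Solving the system yields a = 1, b = -6, c = -2, d = -1, e = -5.
So f(u) = u^4 - 6u^3 - 2u^2 - u - 5.
Check: f(-1) = 1. ✓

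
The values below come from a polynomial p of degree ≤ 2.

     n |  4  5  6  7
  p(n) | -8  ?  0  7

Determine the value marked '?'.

-5

On equispaced nodes a degree-2 polynomial has vanishing third forward difference, so
  - p(4) + 3·p(5) - 3·p(6) + p(7) = 0.
Substituting the known values and solving for p(5):
  3·p(5) = -15
  p(5) = -5.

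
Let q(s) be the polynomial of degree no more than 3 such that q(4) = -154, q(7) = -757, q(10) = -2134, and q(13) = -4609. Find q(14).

Forward differences of the values at s = 4, 7, 10, 13:
  q  : -154  -757  -2134  -4609
  Δ  : -603  -1377  -2475
  Δ^2: -774  -1098
  Δ^3: -324
The third differences are constant, confirming degree 3.
Interpolating (Newton forward form) and evaluating at s = 14 gives q(14) = -5734.

-5734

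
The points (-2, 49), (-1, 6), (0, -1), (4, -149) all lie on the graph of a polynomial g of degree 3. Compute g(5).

-336

Using the Lagrange interpolation formula with nodes -2, -1, 0, 4:
  L_0(s) = (s + 1)s(s - 4) / -12
  L_1(s) = (s + 2)s(s - 4) / 5
  L_2(s) = (s + 2)(s + 1)(s - 4) / -8
  L_3(s) = (s + 2)(s + 1)s / 120
Then g(s) = 49·L_0(s) + 6·L_1(s) - 1·L_2(s) - 149·L_3(s).
Expanding and collecting terms gives g(s) = -4s^3 + 6s^2 + 3s - 1.
Evaluating at s = 5: g(5) = -336.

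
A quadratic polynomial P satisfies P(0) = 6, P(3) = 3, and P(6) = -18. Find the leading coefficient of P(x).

-1

Write P(x) = ax^2 + bx + c. Substituting each data point gives a linear system:
  c = 6
  9a + 3b + c = 3
  36a + 6b + c = -18
Solving the system yields a = -1, b = 2, c = 6.
So P(x) = -x^2 + 2x + 6.
The leading coefficient is -1.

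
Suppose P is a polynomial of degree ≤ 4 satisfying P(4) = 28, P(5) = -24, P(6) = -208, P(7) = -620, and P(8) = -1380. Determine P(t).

Write P(t) = at^4 + bt^3 + ct^2 + dt + e. Substituting each data point gives a linear system:
  256a + 64b + 16c + 4d + e = 28
  625a + 125b + 25c + 5d + e = -24
  1296a + 216b + 36c + 6d + e = -208
  2401a + 343b + 49c + 7d + e = -620
  4096a + 512b + 64c + 8d + e = -1380
Solving the system yields a = -1, b = 6, c = -5, d = -4, e = -4.
So P(t) = -t^4 + 6t^3 - 5t^2 - 4t - 4.
Check: P(6) = -208. ✓

P(t) = -t^4 + 6t^3 - 5t^2 - 4t - 4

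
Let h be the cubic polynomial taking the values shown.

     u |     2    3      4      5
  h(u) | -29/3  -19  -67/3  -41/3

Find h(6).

13

Using the Lagrange interpolation formula with nodes 2, 3, 4, 5:
  L_0(u) = (u - 3)(u - 4)(u - 5) / -6
  L_1(u) = (u - 2)(u - 4)(u - 5) / 2
  L_2(u) = (u - 2)(u - 3)(u - 5) / -2
  L_3(u) = (u - 2)(u - 3)(u - 4) / 6
Then h(u) = -29/3·L_0(u) - 19·L_1(u) - 67/3·L_2(u) - 41/3·L_3(u).
Expanding and collecting terms gives h(u) = u³ - 6u² + (5/3)u + 3.
Evaluating at u = 6: h(6) = 13.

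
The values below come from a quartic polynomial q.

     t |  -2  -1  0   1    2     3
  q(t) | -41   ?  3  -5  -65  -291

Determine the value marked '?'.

1

The 5 known points determine the degree-4 polynomial uniquely.
Write q(t) = at^4 + bt^3 + ct^2 + dt + e. Substituting each data point gives a linear system:
  16a - 8b + 4c - 2d + e = -41
  e = 3
  a + b + c + d + e = -5
  16a + 8b + 4c + 2d + e = -65
  81a + 27b + 9c + 3d + e = -291
Solving the system yields a = -3, b = -1, c = -2, d = -2, e = 3.
So q(t) = -3t^4 - t^3 - 2t^2 - 2t + 3.
Then q(-1) = 1.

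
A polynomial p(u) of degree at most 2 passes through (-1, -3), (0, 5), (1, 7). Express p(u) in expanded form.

Using the Lagrange interpolation formula with nodes -1, 0, 1:
  L_0(u) = u(u - 1) / 2
  L_1(u) = (u + 1)(u - 1) / -1
  L_2(u) = (u + 1)u / 2
Then p(u) = -3·L_0(u) + 5·L_1(u) + 7·L_2(u).
Expanding and collecting terms gives p(u) = -3u^2 + 5u + 5.
Check: p(0) = 5. ✓

p(u) = -3u^2 + 5u + 5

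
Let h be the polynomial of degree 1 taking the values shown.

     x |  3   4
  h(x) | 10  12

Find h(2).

Using the Lagrange interpolation formula with nodes 3, 4:
  L_0(x) = (x - 4) / -1
  L_1(x) = (x - 3) / 1
Then h(x) = 10·L_0(x) + 12·L_1(x).
Expanding and collecting terms gives h(x) = 2x + 4.
Evaluating at x = 2: h(2) = 8.

8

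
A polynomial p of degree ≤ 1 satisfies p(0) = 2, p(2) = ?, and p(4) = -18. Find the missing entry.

-8

The 2 known points determine the degree-1 polynomial uniquely.
Write p(n) = an + b. Substituting each data point gives a linear system:
  b = 2
  4a + b = -18
Solving the system yields a = -5, b = 2.
So p(n) = -5n + 2.
Then p(2) = -8.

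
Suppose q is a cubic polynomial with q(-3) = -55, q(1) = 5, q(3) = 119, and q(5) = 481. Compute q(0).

-4

Using the Lagrange interpolation formula with nodes -3, 1, 3, 5:
  L_0(x) = (x - 1)(x - 3)(x - 5) / -192
  L_1(x) = (x + 3)(x - 3)(x - 5) / 32
  L_2(x) = (x + 3)(x - 1)(x - 5) / -24
  L_3(x) = (x + 3)(x - 1)(x - 3) / 64
Then q(x) = -55·L_0(x) + 5·L_1(x) + 119·L_2(x) + 481·L_3(x).
Expanding and collecting terms gives q(x) = 3x³ + 4x² + 2x - 4.
Evaluating at x = 0: q(0) = -4.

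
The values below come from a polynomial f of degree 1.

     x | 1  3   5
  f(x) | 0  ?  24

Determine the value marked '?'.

12

The 2 known points determine the degree-1 polynomial uniquely.
Write f(x) = ax + b. Substituting each data point gives a linear system:
  a + b = 0
  5a + b = 24
Solving the system yields a = 6, b = -6.
So f(x) = 6x - 6.
Then f(3) = 12.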